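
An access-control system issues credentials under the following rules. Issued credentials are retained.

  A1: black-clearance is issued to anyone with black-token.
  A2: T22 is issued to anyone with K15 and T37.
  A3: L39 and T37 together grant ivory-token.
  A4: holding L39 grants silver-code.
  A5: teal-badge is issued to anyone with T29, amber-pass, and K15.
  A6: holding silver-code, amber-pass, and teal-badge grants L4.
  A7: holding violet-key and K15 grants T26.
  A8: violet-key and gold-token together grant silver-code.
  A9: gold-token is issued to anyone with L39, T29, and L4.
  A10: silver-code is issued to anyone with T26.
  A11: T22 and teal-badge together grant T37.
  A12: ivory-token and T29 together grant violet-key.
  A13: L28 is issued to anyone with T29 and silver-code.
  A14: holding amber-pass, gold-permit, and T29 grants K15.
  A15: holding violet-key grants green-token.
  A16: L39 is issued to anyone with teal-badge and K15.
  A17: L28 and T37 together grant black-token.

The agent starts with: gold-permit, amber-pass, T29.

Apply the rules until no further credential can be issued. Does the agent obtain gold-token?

Holding amber-pass, gold-permit, and T29 grants K15 (A14).
Holding T29, amber-pass, and K15 grants teal-badge (A5).
Holding teal-badge and K15 grants L39 (A16).
Holding L39 grants silver-code (A4).
Holding silver-code, amber-pass, and teal-badge grants L4 (A6).
Holding L39, T29, and L4 grants gold-token (A9).

Yes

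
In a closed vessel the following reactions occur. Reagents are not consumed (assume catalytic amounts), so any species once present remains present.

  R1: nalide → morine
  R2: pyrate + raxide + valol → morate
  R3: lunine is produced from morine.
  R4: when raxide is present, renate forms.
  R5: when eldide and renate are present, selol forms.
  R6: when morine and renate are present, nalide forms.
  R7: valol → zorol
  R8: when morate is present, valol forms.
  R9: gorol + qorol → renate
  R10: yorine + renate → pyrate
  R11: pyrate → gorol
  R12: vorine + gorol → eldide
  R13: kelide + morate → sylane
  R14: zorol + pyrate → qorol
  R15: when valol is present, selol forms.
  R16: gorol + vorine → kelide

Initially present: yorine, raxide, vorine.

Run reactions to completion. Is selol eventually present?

raxide present → renate forms (R4).
yorine and renate present → pyrate forms (R10).
pyrate present → gorol forms (R11).
vorine and gorol present → eldide forms (R12).
eldide and renate present → selol forms (R5).

Yes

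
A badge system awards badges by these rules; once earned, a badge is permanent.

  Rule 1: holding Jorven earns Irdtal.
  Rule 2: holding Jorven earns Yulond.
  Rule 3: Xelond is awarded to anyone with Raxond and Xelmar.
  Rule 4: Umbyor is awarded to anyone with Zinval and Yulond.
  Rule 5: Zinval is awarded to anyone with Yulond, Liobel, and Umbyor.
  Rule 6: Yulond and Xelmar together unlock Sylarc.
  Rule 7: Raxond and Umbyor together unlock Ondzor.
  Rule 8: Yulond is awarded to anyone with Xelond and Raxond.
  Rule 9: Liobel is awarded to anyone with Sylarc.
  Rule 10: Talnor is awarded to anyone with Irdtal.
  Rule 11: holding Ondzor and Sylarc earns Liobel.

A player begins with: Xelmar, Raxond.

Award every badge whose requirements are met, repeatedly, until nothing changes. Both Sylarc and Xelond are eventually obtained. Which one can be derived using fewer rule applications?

Xelond: With Raxond and Xelmar, Xelond is earned (Rule 3). [1 rule application]
Sylarc: With Raxond and Xelmar, Xelond is earned (Rule 3). With Xelond and Raxond, Yulond is earned (Rule 8). With Yulond and Xelmar, Sylarc is earned (Rule 6). [3 rule applications]
Xelond needs fewer.

Xelond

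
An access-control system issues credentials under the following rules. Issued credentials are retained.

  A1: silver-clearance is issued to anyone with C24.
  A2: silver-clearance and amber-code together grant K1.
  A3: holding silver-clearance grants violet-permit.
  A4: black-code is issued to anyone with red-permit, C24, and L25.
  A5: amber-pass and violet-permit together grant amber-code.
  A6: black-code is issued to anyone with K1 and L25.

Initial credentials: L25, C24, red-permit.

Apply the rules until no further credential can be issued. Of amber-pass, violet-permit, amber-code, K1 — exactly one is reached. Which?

Holding C24 grants silver-clearance (A1).
Holding silver-clearance grants violet-permit (A3).
amber-code would need amber-pass and violet-permit (A5), but amber-pass is never granted. No rule produces amber-pass, and it is not given. K1 would need silver-clearance and amber-code (A2), but amber-code is never granted.

violet-permit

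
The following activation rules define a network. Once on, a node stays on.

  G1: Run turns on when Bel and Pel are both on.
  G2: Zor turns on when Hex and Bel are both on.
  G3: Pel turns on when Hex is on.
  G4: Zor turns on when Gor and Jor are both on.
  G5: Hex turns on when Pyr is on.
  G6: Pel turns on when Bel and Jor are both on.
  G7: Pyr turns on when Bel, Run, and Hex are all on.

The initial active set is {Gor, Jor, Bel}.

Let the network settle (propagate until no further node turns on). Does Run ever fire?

Bel and Jor are on, so Pel turns on (G6).
G1: Bel and Pel on → Run on.

Yes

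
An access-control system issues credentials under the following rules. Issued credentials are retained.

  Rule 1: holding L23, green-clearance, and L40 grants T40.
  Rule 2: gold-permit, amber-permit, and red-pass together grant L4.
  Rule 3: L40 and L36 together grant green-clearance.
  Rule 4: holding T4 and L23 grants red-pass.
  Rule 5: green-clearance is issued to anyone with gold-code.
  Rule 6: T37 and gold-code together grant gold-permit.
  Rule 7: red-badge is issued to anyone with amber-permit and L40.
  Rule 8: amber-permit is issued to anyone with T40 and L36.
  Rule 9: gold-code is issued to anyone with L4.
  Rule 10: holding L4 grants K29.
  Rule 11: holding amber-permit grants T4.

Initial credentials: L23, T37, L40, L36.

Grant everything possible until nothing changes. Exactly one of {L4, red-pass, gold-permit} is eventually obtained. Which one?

red-pass

Holding L40 and L36 grants green-clearance (Rule 3).
Holding L23, green-clearance, and L40 grants T40 (Rule 1).
Holding T40 and L36 grants amber-permit (Rule 8).
Holding amber-permit grants T4 (Rule 11).
Holding T4 and L23 grants red-pass (Rule 4).
L4 would need gold-permit, amber-permit, and red-pass (Rule 2), but gold-permit is never granted. gold-permit would need T37 and gold-code (Rule 6), but gold-code is never granted.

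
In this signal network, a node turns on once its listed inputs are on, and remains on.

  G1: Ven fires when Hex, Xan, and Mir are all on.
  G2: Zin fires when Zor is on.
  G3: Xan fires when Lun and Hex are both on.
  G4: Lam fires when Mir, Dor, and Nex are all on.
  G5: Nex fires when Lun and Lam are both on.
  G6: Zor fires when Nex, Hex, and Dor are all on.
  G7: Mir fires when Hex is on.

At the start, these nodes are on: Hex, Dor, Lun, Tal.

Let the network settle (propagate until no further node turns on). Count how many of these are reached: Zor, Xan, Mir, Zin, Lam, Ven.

3

G3: Lun and Hex on → Xan on.
G7: Hex on → Mir on.
G1: Hex, Xan, and Mir on → Ven on.
Zor would need Nex, Hex, and Dor (G6), but Nex never turns on.
Xan: reached.
Mir: reached.
Zin would need Zor (G2), but Zor never turns on.
Lam would need Mir, Dor, and Nex (G4), but Nex never turns on.
Ven: reached.
Reached: Xan, Mir, and Ven — 3 of the 6.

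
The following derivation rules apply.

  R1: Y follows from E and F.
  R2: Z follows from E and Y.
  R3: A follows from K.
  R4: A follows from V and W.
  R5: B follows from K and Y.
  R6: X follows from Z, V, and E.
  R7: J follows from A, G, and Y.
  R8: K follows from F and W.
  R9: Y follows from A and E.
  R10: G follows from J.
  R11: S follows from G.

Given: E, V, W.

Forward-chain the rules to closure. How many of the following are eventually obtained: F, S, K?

No rule produces F, and it is not given.
S would need G (R11), but G is never established.
K would need F and W (R8), but F is never established.
None of the 3 are reached.

0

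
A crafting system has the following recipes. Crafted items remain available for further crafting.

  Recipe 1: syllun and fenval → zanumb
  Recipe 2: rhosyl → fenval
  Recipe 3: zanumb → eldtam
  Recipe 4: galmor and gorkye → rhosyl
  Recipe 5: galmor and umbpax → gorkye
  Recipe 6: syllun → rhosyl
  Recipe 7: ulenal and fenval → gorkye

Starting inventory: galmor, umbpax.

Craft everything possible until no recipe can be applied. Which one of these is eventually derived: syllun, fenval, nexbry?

Using Recipe 5, galmor and umbpax make gorkye.
galmor and gorkye → rhosyl (Recipe 4).
rhosyl → fenval (Recipe 2).
No rule produces nexbry, and it is not given. No rule produces syllun, and it is not given.

fenval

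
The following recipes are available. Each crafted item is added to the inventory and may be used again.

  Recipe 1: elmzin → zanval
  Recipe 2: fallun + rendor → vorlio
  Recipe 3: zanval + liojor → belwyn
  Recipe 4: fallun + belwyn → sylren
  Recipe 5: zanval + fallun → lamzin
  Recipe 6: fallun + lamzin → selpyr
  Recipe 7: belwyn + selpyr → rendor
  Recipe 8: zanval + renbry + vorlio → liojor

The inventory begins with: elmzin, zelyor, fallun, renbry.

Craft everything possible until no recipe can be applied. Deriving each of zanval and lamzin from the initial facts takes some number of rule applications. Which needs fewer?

zanval: Using Recipe 1, elmzin makes zanval. [1 rule application]
lamzin: Using Recipe 1, elmzin makes zanval. zanval + fallun → lamzin (Recipe 5). [2 rule applications]
zanval needs fewer.

zanval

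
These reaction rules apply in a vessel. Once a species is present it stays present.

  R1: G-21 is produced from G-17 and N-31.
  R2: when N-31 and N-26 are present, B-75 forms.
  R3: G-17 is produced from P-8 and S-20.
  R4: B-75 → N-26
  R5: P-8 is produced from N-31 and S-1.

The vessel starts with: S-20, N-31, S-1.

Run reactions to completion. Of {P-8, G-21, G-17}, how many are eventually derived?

3

N-31 and S-1 present → P-8 forms (R5).
P-8 and S-20 present → G-17 forms (R3).
G-17 and N-31 present → G-21 forms (R1).
P-8: reached.
G-21: reached.
G-17: reached.
All 3 are reached.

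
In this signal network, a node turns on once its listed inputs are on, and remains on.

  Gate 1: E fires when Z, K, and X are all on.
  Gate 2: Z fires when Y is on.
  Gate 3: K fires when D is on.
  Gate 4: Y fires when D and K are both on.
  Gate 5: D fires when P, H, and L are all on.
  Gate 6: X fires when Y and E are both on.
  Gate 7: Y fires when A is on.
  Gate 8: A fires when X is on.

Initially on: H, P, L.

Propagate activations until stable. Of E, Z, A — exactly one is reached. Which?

Z

Gate 5: P, H, and L on → D on.
Gate 3: D on → K on.
D and K are on, so Y fires (Gate 4).
Gate 2: Y on → Z on.
E would need Z, K, and X (Gate 1), but X never turns on. A would need X (Gate 8), but X never turns on.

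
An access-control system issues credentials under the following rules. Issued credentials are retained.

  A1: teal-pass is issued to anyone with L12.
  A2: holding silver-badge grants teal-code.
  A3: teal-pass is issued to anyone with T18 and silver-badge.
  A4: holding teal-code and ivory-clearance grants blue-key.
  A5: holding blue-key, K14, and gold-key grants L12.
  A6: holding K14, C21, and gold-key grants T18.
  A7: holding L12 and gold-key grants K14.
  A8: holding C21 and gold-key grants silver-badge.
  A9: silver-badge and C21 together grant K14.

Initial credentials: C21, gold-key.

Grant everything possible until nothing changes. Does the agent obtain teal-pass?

Holding C21 and gold-key grants silver-badge (A8).
Holding silver-badge and C21 grants K14 (A9).
Holding K14, C21, and gold-key grants T18 (A6).
Holding T18 and silver-badge grants teal-pass (A3).

Yes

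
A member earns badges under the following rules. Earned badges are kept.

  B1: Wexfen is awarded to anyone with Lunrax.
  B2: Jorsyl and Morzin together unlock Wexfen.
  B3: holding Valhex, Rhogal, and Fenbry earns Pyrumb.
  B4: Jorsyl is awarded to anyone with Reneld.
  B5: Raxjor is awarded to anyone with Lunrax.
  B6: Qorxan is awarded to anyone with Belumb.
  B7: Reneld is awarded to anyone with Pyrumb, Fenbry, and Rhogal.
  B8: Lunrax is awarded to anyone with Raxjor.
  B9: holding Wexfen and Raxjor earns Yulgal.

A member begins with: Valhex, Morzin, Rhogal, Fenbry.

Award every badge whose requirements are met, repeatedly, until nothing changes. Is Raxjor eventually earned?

Raxjor would need Lunrax (B5), but Lunrax is never earned.

No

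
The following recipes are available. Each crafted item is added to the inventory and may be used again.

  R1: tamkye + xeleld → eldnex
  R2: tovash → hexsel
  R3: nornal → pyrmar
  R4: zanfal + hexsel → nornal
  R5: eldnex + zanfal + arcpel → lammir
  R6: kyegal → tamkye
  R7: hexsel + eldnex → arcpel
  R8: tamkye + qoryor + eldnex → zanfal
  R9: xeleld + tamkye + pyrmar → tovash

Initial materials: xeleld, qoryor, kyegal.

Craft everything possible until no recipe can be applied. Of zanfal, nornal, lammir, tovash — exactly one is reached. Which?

Using R6, kyegal makes tamkye.
Using R1, tamkye and xeleld make eldnex.
Using R8, tamkye, qoryor, and eldnex make zanfal.
tovash would need xeleld, tamkye, and pyrmar (R9), but pyrmar is never obtained. nornal would need zanfal and hexsel (R4), but hexsel is never obtained. lammir would need eldnex, zanfal, and arcpel (R5), but arcpel is never obtained.

zanfal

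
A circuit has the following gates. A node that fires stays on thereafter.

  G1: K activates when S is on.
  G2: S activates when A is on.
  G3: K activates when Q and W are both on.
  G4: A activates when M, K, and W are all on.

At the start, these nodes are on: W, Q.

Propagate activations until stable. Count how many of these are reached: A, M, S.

0

A would need M, K, and W (G4), but M never turns on.
No rule produces M, and it is not given.
S would need A (G2), but A never turns on.
None of the 3 are reached.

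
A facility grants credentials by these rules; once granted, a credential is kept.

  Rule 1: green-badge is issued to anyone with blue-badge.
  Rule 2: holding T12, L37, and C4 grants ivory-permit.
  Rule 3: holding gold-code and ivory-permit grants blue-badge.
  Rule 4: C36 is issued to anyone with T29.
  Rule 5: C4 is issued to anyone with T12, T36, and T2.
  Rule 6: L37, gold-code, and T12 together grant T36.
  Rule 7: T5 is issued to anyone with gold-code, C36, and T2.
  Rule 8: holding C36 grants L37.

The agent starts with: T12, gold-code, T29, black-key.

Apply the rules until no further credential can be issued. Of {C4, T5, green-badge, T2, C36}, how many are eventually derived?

Holding T29 grants C36 (Rule 4).
C4 would need T12, T36, and T2 (Rule 5), but T2 is never granted.
T5 would need gold-code, C36, and T2 (Rule 7), but T2 is never granted.
green-badge would need blue-badge (Rule 1), but blue-badge is never granted.
No rule produces T2, and it is not given.
C36: reached.
Reached: C36 — 1 of the 5.

1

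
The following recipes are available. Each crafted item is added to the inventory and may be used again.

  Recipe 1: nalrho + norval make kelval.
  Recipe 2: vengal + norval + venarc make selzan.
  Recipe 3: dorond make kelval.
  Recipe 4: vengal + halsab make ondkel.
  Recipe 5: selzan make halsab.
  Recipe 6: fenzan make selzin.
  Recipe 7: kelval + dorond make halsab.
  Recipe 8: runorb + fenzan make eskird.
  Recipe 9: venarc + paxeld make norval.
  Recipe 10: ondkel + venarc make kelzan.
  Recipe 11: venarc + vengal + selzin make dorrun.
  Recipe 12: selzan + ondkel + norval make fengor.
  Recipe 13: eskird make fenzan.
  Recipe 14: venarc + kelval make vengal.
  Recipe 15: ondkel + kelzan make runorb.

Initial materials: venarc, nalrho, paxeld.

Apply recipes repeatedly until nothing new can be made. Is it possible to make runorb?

venarc + paxeld → norval (Recipe 9).
Using Recipe 1, nalrho and norval make kelval.
venarc + kelval → vengal (Recipe 14).
vengal + norval + venarc → selzan (Recipe 2).
selzan → halsab (Recipe 5).
vengal + halsab → ondkel (Recipe 4).
Using Recipe 10, ondkel and venarc make kelzan.
ondkel + kelzan → runorb (Recipe 15).

Yes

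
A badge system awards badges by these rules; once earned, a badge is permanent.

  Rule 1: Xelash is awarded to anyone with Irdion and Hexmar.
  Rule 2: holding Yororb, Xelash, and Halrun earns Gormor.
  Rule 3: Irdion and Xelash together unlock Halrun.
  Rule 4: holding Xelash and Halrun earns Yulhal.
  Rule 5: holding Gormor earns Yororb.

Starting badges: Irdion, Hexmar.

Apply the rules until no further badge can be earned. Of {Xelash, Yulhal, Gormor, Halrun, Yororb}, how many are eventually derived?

With Irdion and Hexmar, Xelash is earned (Rule 1).
With Irdion and Xelash, Halrun is earned (Rule 3).
With Xelash and Halrun, Yulhal is earned (Rule 4).
Xelash: reached.
Yulhal: reached.
Gormor would need Yororb, Xelash, and Halrun (Rule 2), but Yororb is never earned.
Halrun: reached.
Yororb would need Gormor (Rule 5), but Gormor is never earned.
Reached: Xelash, Yulhal, and Halrun — 3 of the 5.

3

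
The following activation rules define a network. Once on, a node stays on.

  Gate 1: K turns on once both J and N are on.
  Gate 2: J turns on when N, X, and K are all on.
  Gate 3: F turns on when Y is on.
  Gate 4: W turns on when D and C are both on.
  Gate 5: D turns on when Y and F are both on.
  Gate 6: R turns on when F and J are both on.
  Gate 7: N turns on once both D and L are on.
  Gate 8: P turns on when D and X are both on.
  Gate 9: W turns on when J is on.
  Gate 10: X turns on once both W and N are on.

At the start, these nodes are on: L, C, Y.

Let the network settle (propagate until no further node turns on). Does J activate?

J would need N, X, and K (Gate 2), but K never turns on.

No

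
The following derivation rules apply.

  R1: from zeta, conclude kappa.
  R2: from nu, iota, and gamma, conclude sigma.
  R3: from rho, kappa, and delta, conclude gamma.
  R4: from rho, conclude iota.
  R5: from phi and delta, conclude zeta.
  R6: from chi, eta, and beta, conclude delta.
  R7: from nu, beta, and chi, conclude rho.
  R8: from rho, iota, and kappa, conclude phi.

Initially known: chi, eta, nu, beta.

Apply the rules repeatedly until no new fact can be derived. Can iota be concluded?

Yes

From nu, beta, and chi, R7 gives rho.
rho holds, so iota follows (R4).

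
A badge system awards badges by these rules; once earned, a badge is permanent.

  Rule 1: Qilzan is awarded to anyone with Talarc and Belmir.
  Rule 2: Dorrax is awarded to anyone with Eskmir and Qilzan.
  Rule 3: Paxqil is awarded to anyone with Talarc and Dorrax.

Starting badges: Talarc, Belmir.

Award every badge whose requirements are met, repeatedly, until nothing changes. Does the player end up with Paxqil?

No

Paxqil would need Talarc and Dorrax (Rule 3), but Dorrax is never earned.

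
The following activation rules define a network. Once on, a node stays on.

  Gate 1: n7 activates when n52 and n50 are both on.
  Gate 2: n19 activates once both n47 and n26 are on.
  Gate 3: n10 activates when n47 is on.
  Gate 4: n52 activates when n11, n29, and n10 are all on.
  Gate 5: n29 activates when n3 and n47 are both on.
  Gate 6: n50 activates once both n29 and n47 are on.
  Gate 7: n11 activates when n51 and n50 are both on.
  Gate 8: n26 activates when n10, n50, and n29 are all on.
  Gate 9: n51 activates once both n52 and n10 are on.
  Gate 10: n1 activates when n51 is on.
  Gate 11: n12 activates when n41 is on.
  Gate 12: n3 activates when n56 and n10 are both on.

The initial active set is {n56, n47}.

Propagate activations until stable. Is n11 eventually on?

No

n11 would need n51 and n50 (Gate 7), but n51 never turns on.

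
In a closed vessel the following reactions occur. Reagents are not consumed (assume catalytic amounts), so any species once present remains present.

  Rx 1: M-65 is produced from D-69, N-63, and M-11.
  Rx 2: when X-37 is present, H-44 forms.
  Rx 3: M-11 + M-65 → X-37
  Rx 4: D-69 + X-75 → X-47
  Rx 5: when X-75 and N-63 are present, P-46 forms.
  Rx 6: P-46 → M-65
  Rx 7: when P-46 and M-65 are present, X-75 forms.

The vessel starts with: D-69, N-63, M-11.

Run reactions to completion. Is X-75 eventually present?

No

X-75 would need P-46 and M-65 (Rx 7), but P-46 never forms.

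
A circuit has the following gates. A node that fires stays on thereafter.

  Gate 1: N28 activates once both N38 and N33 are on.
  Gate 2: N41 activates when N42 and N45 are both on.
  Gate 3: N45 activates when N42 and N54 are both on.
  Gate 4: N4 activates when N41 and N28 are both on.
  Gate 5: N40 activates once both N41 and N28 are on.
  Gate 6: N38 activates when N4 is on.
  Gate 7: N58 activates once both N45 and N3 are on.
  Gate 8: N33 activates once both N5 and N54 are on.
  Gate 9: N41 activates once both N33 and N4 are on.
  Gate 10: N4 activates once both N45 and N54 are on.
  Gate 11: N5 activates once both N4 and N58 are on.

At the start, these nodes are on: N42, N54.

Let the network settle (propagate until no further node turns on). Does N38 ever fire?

Gate 3: N42 and N54 on → N45 on.
Gate 10: N45 and N54 on → N4 on.
N4 is on, so N38 activates (Gate 6).

Yes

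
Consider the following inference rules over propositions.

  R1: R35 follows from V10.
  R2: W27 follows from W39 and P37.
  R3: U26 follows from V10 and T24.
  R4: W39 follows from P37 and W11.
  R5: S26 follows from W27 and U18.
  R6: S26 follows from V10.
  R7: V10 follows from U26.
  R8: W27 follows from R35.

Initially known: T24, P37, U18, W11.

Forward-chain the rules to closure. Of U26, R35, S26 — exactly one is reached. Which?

P37 and W11 hold, so W39 follows (R4).
From W39 and P37, R2 gives W27.
From W27 and U18, R5 gives S26.
U26 would need V10 and T24 (R3), but V10 is never established. R35 would need V10 (R1), but V10 is never established.

S26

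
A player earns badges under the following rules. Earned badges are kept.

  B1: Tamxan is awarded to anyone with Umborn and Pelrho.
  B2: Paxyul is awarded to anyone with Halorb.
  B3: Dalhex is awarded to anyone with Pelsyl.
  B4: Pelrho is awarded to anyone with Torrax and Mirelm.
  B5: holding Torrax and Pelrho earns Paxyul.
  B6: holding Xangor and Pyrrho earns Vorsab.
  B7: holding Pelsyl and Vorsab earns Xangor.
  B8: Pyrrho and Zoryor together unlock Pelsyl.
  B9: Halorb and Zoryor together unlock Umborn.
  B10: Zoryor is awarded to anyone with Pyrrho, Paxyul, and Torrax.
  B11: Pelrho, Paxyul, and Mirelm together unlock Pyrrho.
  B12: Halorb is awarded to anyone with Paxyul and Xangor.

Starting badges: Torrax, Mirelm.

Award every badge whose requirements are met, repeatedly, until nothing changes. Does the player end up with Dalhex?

With Torrax and Mirelm, Pelrho is earned (B4).
With Torrax and Pelrho, Paxyul is earned (B5).
With Pelrho, Paxyul, and Mirelm, Pyrrho is earned (B11).
With Pyrrho, Paxyul, and Torrax, Zoryor is earned (B10).
With Pyrrho and Zoryor, Pelsyl is earned (B8).
With Pelsyl, Dalhex is earned (B3).

Yes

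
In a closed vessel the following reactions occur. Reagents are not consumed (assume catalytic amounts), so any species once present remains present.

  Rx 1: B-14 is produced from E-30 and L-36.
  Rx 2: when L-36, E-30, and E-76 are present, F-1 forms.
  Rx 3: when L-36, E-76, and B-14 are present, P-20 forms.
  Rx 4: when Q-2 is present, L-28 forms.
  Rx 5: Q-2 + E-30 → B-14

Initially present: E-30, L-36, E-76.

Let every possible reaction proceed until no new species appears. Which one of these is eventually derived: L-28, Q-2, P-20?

E-30 and L-36 present → B-14 forms (Rx 1).
L-36, E-76, and B-14 present → P-20 forms (Rx 3).
L-28 would need Q-2 (Rx 4), but Q-2 never forms. No rule produces Q-2, and it is not given.

P-20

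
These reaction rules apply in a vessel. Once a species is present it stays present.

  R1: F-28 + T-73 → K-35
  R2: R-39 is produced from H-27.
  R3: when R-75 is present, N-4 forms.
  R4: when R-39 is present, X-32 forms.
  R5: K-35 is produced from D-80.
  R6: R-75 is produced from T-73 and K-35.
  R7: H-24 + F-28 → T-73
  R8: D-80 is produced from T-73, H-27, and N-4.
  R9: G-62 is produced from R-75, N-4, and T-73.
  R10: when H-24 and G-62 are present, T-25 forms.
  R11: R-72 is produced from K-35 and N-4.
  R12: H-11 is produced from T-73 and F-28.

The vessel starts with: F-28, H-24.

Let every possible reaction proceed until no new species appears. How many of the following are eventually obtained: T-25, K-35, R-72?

H-24 and F-28 present → T-73 forms (R7).
F-28 and T-73 present → K-35 forms (R1).
T-73 and K-35 present → R-75 forms (R6).
R-75 present → N-4 forms (R3).
K-35 and N-4 present → R-72 forms (R11).
R-75, N-4, and T-73 present → G-62 forms (R9).
H-24 and G-62 present → T-25 forms (R10).
T-25: reached.
K-35: reached.
R-72: reached.
All 3 are reached.

3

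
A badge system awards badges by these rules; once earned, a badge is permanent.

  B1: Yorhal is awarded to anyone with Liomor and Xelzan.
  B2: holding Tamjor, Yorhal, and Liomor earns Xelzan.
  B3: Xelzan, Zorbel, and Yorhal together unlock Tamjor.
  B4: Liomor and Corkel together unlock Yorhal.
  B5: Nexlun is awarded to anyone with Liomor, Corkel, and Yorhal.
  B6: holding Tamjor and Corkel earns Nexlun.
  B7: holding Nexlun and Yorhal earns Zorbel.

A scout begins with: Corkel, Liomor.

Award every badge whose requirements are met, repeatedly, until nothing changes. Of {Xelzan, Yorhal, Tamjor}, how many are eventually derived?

With Liomor and Corkel, Yorhal is earned (B4).
Xelzan would need Tamjor, Yorhal, and Liomor (B2), but Tamjor is never earned.
Yorhal: reached.
Tamjor would need Xelzan, Zorbel, and Yorhal (B3), but Xelzan is never earned.
Reached: Yorhal — 1 of the 3.

1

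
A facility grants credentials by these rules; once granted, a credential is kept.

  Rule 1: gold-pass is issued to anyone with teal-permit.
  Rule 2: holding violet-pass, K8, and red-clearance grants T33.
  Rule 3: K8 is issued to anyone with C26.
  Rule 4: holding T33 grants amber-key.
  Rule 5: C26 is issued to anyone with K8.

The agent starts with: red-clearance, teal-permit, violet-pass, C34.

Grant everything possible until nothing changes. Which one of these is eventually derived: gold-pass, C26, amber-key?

Holding teal-permit grants gold-pass (Rule 1).
C26 would need K8 (Rule 5), but K8 is never granted. amber-key would need T33 (Rule 4), but T33 is never granted.

gold-pass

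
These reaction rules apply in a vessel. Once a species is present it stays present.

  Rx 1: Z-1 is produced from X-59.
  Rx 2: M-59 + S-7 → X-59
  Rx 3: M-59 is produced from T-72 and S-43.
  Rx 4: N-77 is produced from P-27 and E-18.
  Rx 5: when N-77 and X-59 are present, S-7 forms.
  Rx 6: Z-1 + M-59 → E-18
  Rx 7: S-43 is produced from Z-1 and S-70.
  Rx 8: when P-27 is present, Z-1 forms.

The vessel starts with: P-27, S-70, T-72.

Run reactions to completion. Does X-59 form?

X-59 would need M-59 and S-7 (Rx 2), but S-7 never forms.

No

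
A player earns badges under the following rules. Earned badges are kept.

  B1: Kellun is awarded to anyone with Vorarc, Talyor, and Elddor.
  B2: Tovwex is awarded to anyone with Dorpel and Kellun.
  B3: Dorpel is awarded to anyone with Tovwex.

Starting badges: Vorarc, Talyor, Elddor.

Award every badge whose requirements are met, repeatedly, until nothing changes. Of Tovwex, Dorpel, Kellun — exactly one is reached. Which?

Kellun

With Vorarc, Talyor, and Elddor, Kellun is earned (B1).
Dorpel would need Tovwex (B3), but Tovwex is never earned. Tovwex would need Dorpel and Kellun (B2), but Dorpel is never earned.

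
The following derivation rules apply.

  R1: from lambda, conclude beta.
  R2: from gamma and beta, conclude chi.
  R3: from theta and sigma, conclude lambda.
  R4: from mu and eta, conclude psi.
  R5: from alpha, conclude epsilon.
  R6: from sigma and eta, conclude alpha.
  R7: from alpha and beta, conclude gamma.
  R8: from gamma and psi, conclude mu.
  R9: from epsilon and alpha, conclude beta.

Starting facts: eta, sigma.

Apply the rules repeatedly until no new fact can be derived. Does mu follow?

No

mu would need gamma and psi (R8), but psi is never established.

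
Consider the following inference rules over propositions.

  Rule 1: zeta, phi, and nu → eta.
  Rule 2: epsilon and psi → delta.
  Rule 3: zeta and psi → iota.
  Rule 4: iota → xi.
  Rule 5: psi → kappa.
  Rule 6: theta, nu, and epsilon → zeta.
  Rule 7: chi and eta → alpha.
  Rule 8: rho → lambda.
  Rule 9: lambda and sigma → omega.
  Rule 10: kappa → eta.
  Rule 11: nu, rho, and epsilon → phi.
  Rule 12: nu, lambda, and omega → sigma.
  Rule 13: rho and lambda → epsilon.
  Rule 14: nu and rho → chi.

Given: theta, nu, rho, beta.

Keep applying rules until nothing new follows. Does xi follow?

xi would need iota (Rule 4), but iota is never established.

No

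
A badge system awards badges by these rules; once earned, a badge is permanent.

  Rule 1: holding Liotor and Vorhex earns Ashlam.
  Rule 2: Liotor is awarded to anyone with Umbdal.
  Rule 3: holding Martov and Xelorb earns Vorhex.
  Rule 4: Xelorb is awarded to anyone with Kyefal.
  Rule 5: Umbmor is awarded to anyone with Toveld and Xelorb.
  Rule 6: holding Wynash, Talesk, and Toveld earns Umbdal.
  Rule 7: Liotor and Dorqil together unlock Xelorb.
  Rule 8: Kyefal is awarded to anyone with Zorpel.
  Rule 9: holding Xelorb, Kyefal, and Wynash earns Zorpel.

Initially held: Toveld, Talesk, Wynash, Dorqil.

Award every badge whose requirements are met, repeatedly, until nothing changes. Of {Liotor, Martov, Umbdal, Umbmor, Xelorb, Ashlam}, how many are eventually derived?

4

With Wynash, Talesk, and Toveld, Umbdal is earned (Rule 6).
With Umbdal, Liotor is earned (Rule 2).
With Liotor and Dorqil, Xelorb is earned (Rule 7).
With Toveld and Xelorb, Umbmor is earned (Rule 5).
Liotor: reached.
No rule produces Martov, and it is not given.
Umbdal: reached.
Umbmor: reached.
Xelorb: reached.
Ashlam would need Liotor and Vorhex (Rule 1), but Vorhex is never earned.
Reached: Liotor, Umbdal, Umbmor, and Xelorb — 4 of the 6.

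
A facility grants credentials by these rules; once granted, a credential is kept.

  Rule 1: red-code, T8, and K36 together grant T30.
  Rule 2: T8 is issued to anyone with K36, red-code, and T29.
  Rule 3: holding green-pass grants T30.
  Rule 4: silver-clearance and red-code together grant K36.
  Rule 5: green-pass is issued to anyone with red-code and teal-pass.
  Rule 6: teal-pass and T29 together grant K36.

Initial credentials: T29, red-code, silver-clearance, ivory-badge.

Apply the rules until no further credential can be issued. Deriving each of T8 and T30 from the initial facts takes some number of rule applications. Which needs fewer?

T8

T8: Holding silver-clearance and red-code grants K36 (Rule 4). Holding K36, red-code, and T29 grants T8 (Rule 2). [2 rule applications]
T30: Holding silver-clearance and red-code grants K36 (Rule 4). Holding K36, red-code, and T29 grants T8 (Rule 2). Holding red-code, T8, and K36 grants T30 (Rule 1). [3 rule applications]
T8 needs fewer.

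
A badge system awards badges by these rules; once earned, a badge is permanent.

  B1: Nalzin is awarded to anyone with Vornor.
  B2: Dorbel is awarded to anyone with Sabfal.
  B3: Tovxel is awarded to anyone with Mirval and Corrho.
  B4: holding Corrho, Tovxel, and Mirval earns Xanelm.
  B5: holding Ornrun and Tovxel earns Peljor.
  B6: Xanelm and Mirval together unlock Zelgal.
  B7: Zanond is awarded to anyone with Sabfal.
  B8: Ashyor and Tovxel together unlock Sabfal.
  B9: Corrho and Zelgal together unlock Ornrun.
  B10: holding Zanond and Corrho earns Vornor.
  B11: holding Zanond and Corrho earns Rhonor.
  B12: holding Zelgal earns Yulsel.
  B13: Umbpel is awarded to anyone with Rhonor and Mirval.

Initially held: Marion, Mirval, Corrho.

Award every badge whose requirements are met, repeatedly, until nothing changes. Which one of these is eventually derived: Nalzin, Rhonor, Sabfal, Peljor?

Peljor

With Mirval and Corrho, Tovxel is earned (B3).
With Corrho, Tovxel, and Mirval, Xanelm is earned (B4).
With Xanelm and Mirval, Zelgal is earned (B6).
With Corrho and Zelgal, Ornrun is earned (B9).
With Ornrun and Tovxel, Peljor is earned (B5).
Nalzin would need Vornor (B1), but Vornor is never earned. Rhonor would need Zanond and Corrho (B11), but Zanond is never earned. Sabfal would need Ashyor and Tovxel (B8), but Ashyor is never earned.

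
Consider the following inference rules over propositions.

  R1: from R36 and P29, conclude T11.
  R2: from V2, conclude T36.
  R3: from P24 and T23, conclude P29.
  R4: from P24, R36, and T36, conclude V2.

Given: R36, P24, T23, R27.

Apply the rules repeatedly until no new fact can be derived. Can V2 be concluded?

No

V2 would need P24, R36, and T36 (R4), but T36 is never established.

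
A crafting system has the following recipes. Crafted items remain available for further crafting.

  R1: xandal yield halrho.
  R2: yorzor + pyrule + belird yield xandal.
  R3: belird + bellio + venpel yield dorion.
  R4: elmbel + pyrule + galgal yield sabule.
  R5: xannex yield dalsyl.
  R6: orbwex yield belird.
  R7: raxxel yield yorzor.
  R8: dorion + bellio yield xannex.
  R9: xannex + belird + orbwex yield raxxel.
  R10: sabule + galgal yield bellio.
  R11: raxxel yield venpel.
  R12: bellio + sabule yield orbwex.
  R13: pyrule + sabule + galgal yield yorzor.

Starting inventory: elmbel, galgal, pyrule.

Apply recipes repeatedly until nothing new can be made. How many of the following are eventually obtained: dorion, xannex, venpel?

0

dorion would need belird, bellio, and venpel (R3), but venpel is never obtained.
xannex would need dorion and bellio (R8), but dorion is never obtained.
venpel would need raxxel (R11), but raxxel is never obtained.
None of the 3 are reached.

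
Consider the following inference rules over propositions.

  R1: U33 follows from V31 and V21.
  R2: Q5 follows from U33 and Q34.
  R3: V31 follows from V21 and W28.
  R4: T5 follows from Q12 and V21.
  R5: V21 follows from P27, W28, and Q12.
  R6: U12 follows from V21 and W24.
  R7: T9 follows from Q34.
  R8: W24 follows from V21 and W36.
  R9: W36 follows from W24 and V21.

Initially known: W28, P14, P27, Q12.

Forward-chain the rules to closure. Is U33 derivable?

From P27, W28, and Q12, R5 gives V21.
V21 and W28 hold, so V31 follows (R3).
From V31 and V21, R1 gives U33.

Yes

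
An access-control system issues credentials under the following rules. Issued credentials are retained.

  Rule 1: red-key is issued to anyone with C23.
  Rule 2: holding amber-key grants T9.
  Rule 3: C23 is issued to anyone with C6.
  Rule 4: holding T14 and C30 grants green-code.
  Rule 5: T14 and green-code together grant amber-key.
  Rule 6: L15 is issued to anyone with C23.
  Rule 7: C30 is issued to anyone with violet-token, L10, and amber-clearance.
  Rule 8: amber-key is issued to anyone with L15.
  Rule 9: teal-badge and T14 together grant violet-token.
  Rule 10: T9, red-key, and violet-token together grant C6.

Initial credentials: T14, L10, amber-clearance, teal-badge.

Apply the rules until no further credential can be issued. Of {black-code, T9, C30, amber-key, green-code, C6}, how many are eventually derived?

4

Holding teal-badge and T14 grants violet-token (Rule 9).
Holding violet-token, L10, and amber-clearance grants C30 (Rule 7).
Holding T14 and C30 grants green-code (Rule 4).
Holding T14 and green-code grants amber-key (Rule 5).
Holding amber-key grants T9 (Rule 2).
No rule produces black-code, and it is not given.
T9: reached.
C30: reached.
amber-key: reached.
green-code: reached.
C6 would need T9, red-key, and violet-token (Rule 10), but red-key is never granted.
Reached: T9, C30, amber-key, and green-code — 4 of the 6.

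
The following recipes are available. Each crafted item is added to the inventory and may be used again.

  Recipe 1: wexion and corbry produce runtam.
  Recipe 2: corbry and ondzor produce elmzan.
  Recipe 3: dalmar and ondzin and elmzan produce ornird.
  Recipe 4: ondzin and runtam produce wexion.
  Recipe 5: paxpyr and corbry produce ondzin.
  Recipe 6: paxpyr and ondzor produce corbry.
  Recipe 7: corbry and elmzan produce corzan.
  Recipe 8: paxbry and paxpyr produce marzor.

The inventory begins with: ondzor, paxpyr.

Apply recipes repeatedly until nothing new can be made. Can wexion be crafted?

No

wexion would need ondzin and runtam (Recipe 4), but runtam is never obtained.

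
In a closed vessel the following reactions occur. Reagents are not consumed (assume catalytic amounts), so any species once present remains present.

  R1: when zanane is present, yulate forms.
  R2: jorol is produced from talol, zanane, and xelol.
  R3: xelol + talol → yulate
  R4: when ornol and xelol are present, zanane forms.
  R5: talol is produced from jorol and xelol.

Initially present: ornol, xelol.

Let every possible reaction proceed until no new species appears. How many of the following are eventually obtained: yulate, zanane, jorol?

2

ornol and xelol present → zanane forms (R4).
zanane present → yulate forms (R1).
yulate: reached.
zanane: reached.
jorol would need talol, zanane, and xelol (R2), but talol never forms.
Reached: yulate and zanane — 2 of the 3.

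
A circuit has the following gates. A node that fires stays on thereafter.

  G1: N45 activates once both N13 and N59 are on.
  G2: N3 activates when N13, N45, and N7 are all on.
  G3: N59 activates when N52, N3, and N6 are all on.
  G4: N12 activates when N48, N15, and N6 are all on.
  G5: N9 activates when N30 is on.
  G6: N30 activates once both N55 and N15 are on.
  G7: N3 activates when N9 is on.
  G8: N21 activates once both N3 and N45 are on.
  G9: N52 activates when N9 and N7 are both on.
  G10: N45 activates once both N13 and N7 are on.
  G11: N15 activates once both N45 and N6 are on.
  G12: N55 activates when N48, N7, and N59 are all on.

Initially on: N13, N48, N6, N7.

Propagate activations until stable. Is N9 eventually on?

N9 would need N30 (G5), but N30 never turns on.

No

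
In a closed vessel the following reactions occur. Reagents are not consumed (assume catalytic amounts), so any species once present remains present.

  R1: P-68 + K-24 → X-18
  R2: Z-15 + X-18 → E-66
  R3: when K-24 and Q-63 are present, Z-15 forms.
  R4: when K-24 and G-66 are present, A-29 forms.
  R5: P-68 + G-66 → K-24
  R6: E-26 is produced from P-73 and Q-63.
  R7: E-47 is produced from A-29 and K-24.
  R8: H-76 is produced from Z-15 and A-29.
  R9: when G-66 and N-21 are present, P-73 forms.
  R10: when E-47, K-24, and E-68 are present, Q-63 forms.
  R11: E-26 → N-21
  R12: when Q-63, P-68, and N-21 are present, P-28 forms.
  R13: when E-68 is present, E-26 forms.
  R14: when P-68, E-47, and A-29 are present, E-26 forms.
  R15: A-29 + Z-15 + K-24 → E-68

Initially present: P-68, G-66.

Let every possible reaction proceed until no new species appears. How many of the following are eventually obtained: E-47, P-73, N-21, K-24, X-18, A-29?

P-68 and G-66 present → K-24 forms (R5).
K-24 and G-66 present → A-29 forms (R4).
P-68 and K-24 present → X-18 forms (R1).
A-29 and K-24 present → E-47 forms (R7).
P-68, E-47, and A-29 present → E-26 forms (R14).
E-26 present → N-21 forms (R11).
G-66 and N-21 present → P-73 forms (R9).
E-47: reached.
P-73: reached.
N-21: reached.
K-24: reached.
X-18: reached.
A-29: reached.
All 6 are reached.

6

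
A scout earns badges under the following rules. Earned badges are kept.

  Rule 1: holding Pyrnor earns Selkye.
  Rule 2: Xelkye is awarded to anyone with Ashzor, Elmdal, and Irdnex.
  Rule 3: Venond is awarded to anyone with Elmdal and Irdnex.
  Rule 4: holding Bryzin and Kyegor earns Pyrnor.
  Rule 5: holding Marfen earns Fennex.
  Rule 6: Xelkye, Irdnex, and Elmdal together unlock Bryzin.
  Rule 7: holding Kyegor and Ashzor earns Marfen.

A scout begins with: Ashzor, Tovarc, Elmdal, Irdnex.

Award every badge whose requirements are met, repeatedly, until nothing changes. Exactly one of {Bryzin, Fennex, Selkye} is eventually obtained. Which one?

Bryzin

With Ashzor, Elmdal, and Irdnex, Xelkye is earned (Rule 2).
With Xelkye, Irdnex, and Elmdal, Bryzin is earned (Rule 6).
Selkye would need Pyrnor (Rule 1), but Pyrnor is never earned. Fennex would need Marfen (Rule 5), but Marfen is never earned.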